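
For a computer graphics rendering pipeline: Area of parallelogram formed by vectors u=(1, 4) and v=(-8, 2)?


|u x v| = |1*2 - 4*(-8)|
= |2 - (-32)| = 34

34


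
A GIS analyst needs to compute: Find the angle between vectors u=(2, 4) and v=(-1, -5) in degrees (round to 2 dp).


u.v = -22, |u| = sqrt(20) = 4.4721, |v| = sqrt(26) = 5.099
cos(theta) = u.v/(|u||v|) = -22/sqrt(520) = -0.964764
theta = acos(-0.964764) = 164.74 degrees

164.74 degrees


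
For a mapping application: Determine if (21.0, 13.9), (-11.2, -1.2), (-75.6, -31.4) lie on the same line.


Cross product: ((-11.2)-21)*((-31.4)-13.9) - ((-1.2)-13.9)*((-75.6)-21)
= 0

Yes, collinear


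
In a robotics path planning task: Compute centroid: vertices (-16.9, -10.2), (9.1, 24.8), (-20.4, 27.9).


Centroid = ((x_A+x_B+x_C)/3, (y_A+y_B+y_C)/3)
= (((-16.9)+9.1+(-20.4))/3, ((-10.2)+24.8+27.9)/3)
= (-9.4, 14.1667)

(-9.4, 14.1667)


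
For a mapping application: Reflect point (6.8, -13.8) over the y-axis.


Reflection over y-axis: (x,y) -> (-x,y)
(6.8, -13.8) -> (-6.8, -13.8)

(-6.8, -13.8)


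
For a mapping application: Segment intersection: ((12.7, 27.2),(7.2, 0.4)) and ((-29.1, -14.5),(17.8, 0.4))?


Cross products: d1=1332.91, d2=157.94, d3=-890.89, d4=284.08
d1*d2 < 0 and d3*d4 < 0? no

No, they don't intersect


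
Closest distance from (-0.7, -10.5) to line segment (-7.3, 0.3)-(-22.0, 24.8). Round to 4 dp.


Project P onto AB: t = 0 (clamped to [0,1])
Closest point on segment: (-7.3, 0.3)
Distance: 12.657

12.657


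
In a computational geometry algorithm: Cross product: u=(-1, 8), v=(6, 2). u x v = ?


u x v = u_x*v_y - u_y*v_x = (-1)*2 - 8*6
= (-2) - 48 = -50

-50


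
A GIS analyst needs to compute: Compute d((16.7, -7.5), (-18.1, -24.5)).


dx=-34.8, dy=-17
d^2 = (-34.8)^2 + (-17)^2 = 1500.04
d = sqrt(1500.04) = 38.7303

38.7303


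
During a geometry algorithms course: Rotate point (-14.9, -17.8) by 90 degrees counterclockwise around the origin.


90° CCW: (x,y) -> (-y, x)
(-14.9,-17.8) -> (17.8, -14.9)

(17.8, -14.9)


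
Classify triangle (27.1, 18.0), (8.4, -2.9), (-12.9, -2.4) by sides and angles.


Side lengths squared: AB^2=786.5, BC^2=453.94, CA^2=2016.16
Sorted: [453.94, 786.5, 2016.16]
By sides: Scalene, By angles: Obtuse

Scalene, Obtuse


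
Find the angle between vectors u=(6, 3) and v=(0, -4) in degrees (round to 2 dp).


u.v = -12, |u| = sqrt(45) = 6.7082, |v| = sqrt(16) = 4
cos(theta) = u.v/(|u||v|) = -12/sqrt(720) = -0.447214
theta = acos(-0.447214) = 116.57 degrees

116.57 degrees


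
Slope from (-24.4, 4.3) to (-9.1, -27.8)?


slope = (y2-y1)/(x2-x1) = ((-27.8)-4.3)/((-9.1)-(-24.4)) = (-32.1)/15.3 = -2.098

-2.098


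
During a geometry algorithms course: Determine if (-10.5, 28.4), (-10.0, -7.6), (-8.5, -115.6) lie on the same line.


Cross product: ((-10)-(-10.5))*((-115.6)-28.4) - ((-7.6)-28.4)*((-8.5)-(-10.5))
= 0

Yes, collinear


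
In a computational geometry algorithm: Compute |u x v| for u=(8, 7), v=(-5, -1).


|u x v| = |8*(-1) - 7*(-5)|
= |(-8) - (-35)| = 27

27


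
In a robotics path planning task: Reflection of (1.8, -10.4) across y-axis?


Reflection over y-axis: (x,y) -> (-x,y)
(1.8, -10.4) -> (-1.8, -10.4)

(-1.8, -10.4)


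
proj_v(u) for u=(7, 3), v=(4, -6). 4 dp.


u.v = 10, |v| = sqrt(52) = 7.2111
Scalar projection = u.v / |v| = 10 / sqrt(52) = 1.3868

1.3868


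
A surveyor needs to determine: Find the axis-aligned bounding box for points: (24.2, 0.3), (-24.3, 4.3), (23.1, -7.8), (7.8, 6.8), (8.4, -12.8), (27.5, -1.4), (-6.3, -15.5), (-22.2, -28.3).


x range: [-24.3, 27.5]
y range: [-28.3, 6.8]
Bounding box: (-24.3,-28.3) to (27.5,6.8)

(-24.3,-28.3) to (27.5,6.8)


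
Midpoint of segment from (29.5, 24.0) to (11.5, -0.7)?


M = ((29.5+11.5)/2, (24+(-0.7))/2)
= (20.5, 11.65)

(20.5, 11.65)


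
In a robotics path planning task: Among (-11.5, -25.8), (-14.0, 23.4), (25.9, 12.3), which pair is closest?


d(P0,P1) = 49.2635, d(P0,P2) = 53.3889, d(P1,P2) = 41.4152
Closest: P1 and P2

Closest pair: (-14.0, 23.4) and (25.9, 12.3), distance = 41.4152


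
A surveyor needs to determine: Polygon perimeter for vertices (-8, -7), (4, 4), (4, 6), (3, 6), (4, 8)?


Sides: (-8, -7)->(4, 4): sqrt(265) = 16.278821, (4, 4)->(4, 6): sqrt(4) = 2, (4, 6)->(3, 6): sqrt(1) = 1, (3, 6)->(4, 8): sqrt(5) = 2.236068, (4, 8)->(-8, -7): sqrt(369) = 19.209373
Sum = 40.724262
Perimeter = 40.7243

40.7243


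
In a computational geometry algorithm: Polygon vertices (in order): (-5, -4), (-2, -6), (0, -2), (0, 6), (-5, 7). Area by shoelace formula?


Shoelace sum: ((-5)*(-6) - (-2)*(-4)) + ((-2)*(-2) - 0*(-6)) + (0*6 - 0*(-2)) + (0*7 - (-5)*6) + ((-5)*(-4) - (-5)*7)
= 111
Area = |111|/2 = 55.5

55.5


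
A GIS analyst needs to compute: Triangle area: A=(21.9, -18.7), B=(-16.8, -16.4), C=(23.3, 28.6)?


Area = |x_A(y_B-y_C) + x_B(y_C-y_A) + x_C(y_A-y_B)|/2
= |(-985.5) + (-794.64) + (-53.59)|/2
= 1833.73/2 = 916.865

916.865


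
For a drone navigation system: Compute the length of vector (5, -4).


|u| = sqrt(5^2 + (-4)^2) = sqrt(41) = 6.4031

6.4031


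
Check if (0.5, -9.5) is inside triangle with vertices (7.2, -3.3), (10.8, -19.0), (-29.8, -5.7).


Cross products: AB x AP = -127.51, BC x BP = -248.71, CA x CP = -213.32
All same sign? yes

Yes, inside


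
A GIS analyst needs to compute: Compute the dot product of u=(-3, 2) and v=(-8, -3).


u . v = u_x*v_x + u_y*v_y = (-3)*(-8) + 2*(-3)
= 24 + (-6) = 18

18


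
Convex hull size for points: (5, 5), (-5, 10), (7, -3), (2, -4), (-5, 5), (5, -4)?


Convex hull vertices (CCW): (-5, 5), (2, -4), (5, -4), (7, -3), (5, 5), (-5, 10)
Count = 6

6


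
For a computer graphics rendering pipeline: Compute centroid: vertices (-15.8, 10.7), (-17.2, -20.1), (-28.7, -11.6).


Centroid = ((x_A+x_B+x_C)/3, (y_A+y_B+y_C)/3)
= (((-15.8)+(-17.2)+(-28.7))/3, (10.7+(-20.1)+(-11.6))/3)
= (-20.5667, -7)

(-20.5667, -7)


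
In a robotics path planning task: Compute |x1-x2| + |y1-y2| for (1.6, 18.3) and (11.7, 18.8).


|1.6-11.7| + |18.3-18.8| = 10.1 + 0.5 = 10.6

10.6


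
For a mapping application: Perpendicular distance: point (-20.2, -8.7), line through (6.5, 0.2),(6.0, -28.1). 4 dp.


|cross product| = 751.16
|line direction| = sqrt(801.14) = 28.3044
Distance = 751.16/sqrt(801.14) = 26.5386

26.5386


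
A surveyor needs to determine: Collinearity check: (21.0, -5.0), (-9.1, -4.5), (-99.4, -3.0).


Cross product: ((-9.1)-21)*((-3)-(-5)) - ((-4.5)-(-5))*((-99.4)-21)
= 0

Yes, collinear


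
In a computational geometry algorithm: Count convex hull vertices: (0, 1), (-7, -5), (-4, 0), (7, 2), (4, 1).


Convex hull vertices (CCW): (-7, -5), (7, 2), (0, 1), (-4, 0)
Count = 4

4


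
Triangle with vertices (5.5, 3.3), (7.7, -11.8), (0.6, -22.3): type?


Side lengths squared: AB^2=232.85, BC^2=160.66, CA^2=679.37
Sorted: [160.66, 232.85, 679.37]
By sides: Scalene, By angles: Obtuse

Scalene, Obtuse


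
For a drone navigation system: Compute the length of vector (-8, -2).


|u| = sqrt((-8)^2 + (-2)^2) = sqrt(68) = 8.2462

8.2462


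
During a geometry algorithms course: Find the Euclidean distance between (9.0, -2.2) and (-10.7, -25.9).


dx=-19.7, dy=-23.7
d^2 = (-19.7)^2 + (-23.7)^2 = 949.78
d = sqrt(949.78) = 30.8185

30.8185


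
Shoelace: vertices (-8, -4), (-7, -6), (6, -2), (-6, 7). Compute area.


Shoelace sum: ((-8)*(-6) - (-7)*(-4)) + ((-7)*(-2) - 6*(-6)) + (6*7 - (-6)*(-2)) + ((-6)*(-4) - (-8)*7)
= 180
Area = |180|/2 = 90

90


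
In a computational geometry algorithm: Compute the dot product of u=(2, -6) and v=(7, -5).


u . v = u_x*v_x + u_y*v_y = 2*7 + (-6)*(-5)
= 14 + 30 = 44

44


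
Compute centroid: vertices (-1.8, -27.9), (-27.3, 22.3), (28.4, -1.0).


Centroid = ((x_A+x_B+x_C)/3, (y_A+y_B+y_C)/3)
= (((-1.8)+(-27.3)+28.4)/3, ((-27.9)+22.3+(-1))/3)
= (-0.2333, -2.2)

(-0.2333, -2.2)


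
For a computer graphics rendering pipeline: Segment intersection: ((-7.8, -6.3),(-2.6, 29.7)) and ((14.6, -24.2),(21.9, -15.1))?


Cross products: d1=334.51, d2=549.99, d3=-899.48, d4=-1114.96
d1*d2 < 0 and d3*d4 < 0? no

No, they don't intersect


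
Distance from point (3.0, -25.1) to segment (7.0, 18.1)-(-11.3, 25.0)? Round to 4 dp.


Project P onto AB: t = 0 (clamped to [0,1])
Closest point on segment: (7, 18.1)
Distance: 43.3848

43.3848


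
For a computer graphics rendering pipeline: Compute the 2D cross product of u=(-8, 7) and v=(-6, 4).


u x v = u_x*v_y - u_y*v_x = (-8)*4 - 7*(-6)
= (-32) - (-42) = 10

10


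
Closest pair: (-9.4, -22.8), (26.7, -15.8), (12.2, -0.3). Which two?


d(P0,P1) = 36.7724, d(P0,P2) = 31.1899, d(P1,P2) = 21.225
Closest: P1 and P2

Closest pair: (26.7, -15.8) and (12.2, -0.3), distance = 21.225


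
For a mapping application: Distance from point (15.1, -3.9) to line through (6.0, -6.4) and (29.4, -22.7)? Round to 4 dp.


|cross product| = 206.83
|line direction| = sqrt(813.25) = 28.5175
Distance = 206.83/sqrt(813.25) = 7.2527

7.2527


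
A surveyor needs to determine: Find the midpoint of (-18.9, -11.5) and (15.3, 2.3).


M = (((-18.9)+15.3)/2, ((-11.5)+2.3)/2)
= (-1.8, -4.6)

(-1.8, -4.6)


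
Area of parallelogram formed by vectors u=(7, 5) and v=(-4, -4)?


|u x v| = |7*(-4) - 5*(-4)|
= |(-28) - (-20)| = 8

8


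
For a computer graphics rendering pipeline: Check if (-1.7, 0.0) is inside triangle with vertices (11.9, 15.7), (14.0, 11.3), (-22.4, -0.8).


Cross products: AB x AP = -92.81, BC x BP = 221.35, CA x CP = -314.11
All same sign? no

No, outside


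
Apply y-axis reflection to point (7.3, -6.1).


Reflection over y-axis: (x,y) -> (-x,y)
(7.3, -6.1) -> (-7.3, -6.1)

(-7.3, -6.1)


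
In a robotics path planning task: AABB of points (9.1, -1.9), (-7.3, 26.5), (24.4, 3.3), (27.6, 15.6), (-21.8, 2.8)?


x range: [-21.8, 27.6]
y range: [-1.9, 26.5]
Bounding box: (-21.8,-1.9) to (27.6,26.5)

(-21.8,-1.9) to (27.6,26.5)


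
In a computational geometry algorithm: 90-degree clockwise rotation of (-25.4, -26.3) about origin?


90° CW: (x,y) -> (y, -x)
(-25.4,-26.3) -> (-26.3, 25.4)

(-26.3, 25.4)


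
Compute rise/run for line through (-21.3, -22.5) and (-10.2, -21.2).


slope = (y2-y1)/(x2-x1) = ((-21.2)-(-22.5))/((-10.2)-(-21.3)) = 1.3/11.1 = 0.1171

0.1171


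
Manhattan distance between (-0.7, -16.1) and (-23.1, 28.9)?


|(-0.7)-(-23.1)| + |(-16.1)-28.9| = 22.4 + 45 = 67.4

67.4


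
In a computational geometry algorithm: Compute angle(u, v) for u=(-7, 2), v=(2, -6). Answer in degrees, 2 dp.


u.v = -26, |u| = sqrt(53) = 7.2801, |v| = sqrt(40) = 6.3246
cos(theta) = u.v/(|u||v|) = -26/sqrt(2120) = -0.564684
theta = acos(-0.564684) = 124.38 degrees

124.38 degrees


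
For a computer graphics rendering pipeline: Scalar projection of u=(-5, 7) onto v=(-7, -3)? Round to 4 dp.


u.v = 14, |v| = sqrt(58) = 7.6158
Scalar projection = u.v / |v| = 14 / sqrt(58) = 1.8383

1.8383


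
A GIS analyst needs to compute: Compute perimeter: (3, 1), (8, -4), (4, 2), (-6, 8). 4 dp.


Sides: (3, 1)->(8, -4): sqrt(50) = 7.071068, (8, -4)->(4, 2): sqrt(52) = 7.211103, (4, 2)->(-6, 8): sqrt(136) = 11.661904, (-6, 8)->(3, 1): sqrt(130) = 11.401754
Sum = 37.345829
Perimeter = 37.3458

37.3458


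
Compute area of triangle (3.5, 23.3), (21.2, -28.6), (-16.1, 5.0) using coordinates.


Area = |x_A(y_B-y_C) + x_B(y_C-y_A) + x_C(y_A-y_B)|/2
= |(-117.6) + (-387.96) + (-835.59)|/2
= 1341.15/2 = 670.575

670.575


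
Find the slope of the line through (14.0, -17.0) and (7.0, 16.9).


slope = (y2-y1)/(x2-x1) = (16.9-(-17))/(7-14) = 33.9/(-7) = -4.8429

-4.8429


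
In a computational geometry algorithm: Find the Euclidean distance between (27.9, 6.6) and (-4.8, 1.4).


dx=-32.7, dy=-5.2
d^2 = (-32.7)^2 + (-5.2)^2 = 1096.33
d = sqrt(1096.33) = 33.1109

33.1109


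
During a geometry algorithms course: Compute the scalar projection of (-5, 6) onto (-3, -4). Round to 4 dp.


u.v = -9, |v| = sqrt(25) = 5
Scalar projection = u.v / |v| = -9 / sqrt(25) = -1.8

-1.8


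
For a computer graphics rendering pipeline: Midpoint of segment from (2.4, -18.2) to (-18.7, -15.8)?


M = ((2.4+(-18.7))/2, ((-18.2)+(-15.8))/2)
= (-8.15, -17)

(-8.15, -17)


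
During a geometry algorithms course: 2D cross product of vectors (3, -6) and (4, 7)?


u x v = u_x*v_y - u_y*v_x = 3*7 - (-6)*4
= 21 - (-24) = 45

45


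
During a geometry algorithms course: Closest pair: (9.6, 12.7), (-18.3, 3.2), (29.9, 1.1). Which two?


d(P0,P1) = 29.473, d(P0,P2) = 23.3805, d(P1,P2) = 48.2457
Closest: P0 and P2

Closest pair: (9.6, 12.7) and (29.9, 1.1), distance = 23.3805


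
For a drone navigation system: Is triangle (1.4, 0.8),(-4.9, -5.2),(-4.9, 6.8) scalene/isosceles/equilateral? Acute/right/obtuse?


Side lengths squared: AB^2=75.69, BC^2=144, CA^2=75.69
Sorted: [75.69, 75.69, 144]
By sides: Isosceles, By angles: Acute

Isosceles, Acute


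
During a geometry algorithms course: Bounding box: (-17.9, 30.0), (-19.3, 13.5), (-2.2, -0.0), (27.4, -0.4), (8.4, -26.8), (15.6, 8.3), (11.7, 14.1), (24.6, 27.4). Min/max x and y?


x range: [-19.3, 27.4]
y range: [-26.8, 30]
Bounding box: (-19.3,-26.8) to (27.4,30)

(-19.3,-26.8) to (27.4,30)


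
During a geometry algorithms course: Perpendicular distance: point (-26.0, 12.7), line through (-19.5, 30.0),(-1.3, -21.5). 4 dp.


|cross product| = 649.61
|line direction| = sqrt(2983.49) = 54.6213
Distance = 649.61/sqrt(2983.49) = 11.893

11.893


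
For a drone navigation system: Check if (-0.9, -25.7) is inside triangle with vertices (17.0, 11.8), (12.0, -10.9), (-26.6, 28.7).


Cross products: AB x AP = -218.83, BC x BP = 1082.12, CA x CP = -1937.51
All same sign? no

No, outside


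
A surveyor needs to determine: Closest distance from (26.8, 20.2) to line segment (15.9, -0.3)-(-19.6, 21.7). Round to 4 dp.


Project P onto AB: t = 0.0367 (clamped to [0,1])
Closest point on segment: (14.5964, 0.5079)
Distance: 23.167

23.167


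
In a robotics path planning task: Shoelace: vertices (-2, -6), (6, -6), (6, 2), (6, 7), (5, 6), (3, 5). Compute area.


Shoelace sum: ((-2)*(-6) - 6*(-6)) + (6*2 - 6*(-6)) + (6*7 - 6*2) + (6*6 - 5*7) + (5*5 - 3*6) + (3*(-6) - (-2)*5)
= 126
Area = |126|/2 = 63

63


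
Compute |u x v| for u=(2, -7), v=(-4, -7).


|u x v| = |2*(-7) - (-7)*(-4)|
= |(-14) - 28| = 42

42


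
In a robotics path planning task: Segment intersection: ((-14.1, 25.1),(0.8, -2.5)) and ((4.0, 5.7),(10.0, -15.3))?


Cross products: d1=-263.7, d2=-116.4, d3=210.5, d4=63.2
d1*d2 < 0 and d3*d4 < 0? no

No, they don't intersect


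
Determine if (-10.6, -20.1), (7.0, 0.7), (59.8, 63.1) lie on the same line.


Cross product: (7-(-10.6))*(63.1-(-20.1)) - (0.7-(-20.1))*(59.8-(-10.6))
= 0

Yes, collinear


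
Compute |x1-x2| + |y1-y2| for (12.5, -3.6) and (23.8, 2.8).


|12.5-23.8| + |(-3.6)-2.8| = 11.3 + 6.4 = 17.7

17.7


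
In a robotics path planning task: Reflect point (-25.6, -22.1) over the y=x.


Reflection over y=x: (x,y) -> (y,x)
(-25.6, -22.1) -> (-22.1, -25.6)

(-22.1, -25.6)


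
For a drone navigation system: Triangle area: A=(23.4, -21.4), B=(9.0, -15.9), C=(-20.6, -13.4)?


Area = |x_A(y_B-y_C) + x_B(y_C-y_A) + x_C(y_A-y_B)|/2
= |(-58.5) + 72 + 113.3|/2
= 126.8/2 = 63.4

63.4


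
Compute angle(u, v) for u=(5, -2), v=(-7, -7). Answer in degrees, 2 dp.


u.v = -21, |u| = sqrt(29) = 5.3852, |v| = sqrt(98) = 9.8995
cos(theta) = u.v/(|u||v|) = -21/sqrt(2842) = -0.393919
theta = acos(-0.393919) = 113.2 degrees

113.2 degrees


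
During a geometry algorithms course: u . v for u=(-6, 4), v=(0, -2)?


u . v = u_x*v_x + u_y*v_y = (-6)*0 + 4*(-2)
= 0 + (-8) = -8

-8


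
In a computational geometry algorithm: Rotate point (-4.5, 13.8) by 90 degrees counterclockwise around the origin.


90° CCW: (x,y) -> (-y, x)
(-4.5,13.8) -> (-13.8, -4.5)

(-13.8, -4.5)


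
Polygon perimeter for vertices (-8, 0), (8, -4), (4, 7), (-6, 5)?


Sides: (-8, 0)->(8, -4): sqrt(272) = 16.492423, (8, -4)->(4, 7): sqrt(137) = 11.7047, (4, 7)->(-6, 5): sqrt(104) = 10.198039, (-6, 5)->(-8, 0): sqrt(29) = 5.385165
Sum = 43.780327
Perimeter = 43.7803

43.7803


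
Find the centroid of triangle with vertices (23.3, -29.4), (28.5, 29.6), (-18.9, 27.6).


Centroid = ((x_A+x_B+x_C)/3, (y_A+y_B+y_C)/3)
= ((23.3+28.5+(-18.9))/3, ((-29.4)+29.6+27.6)/3)
= (10.9667, 9.2667)

(10.9667, 9.2667)


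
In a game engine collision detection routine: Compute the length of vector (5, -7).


|u| = sqrt(5^2 + (-7)^2) = sqrt(74) = 8.6023

8.6023


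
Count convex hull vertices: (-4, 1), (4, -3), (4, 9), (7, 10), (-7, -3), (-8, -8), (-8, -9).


Convex hull vertices (CCW): (-8, -9), (4, -3), (7, 10), (4, 9), (-4, 1), (-7, -3), (-8, -8)
Count = 7

7


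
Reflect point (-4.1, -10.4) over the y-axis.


Reflection over y-axis: (x,y) -> (-x,y)
(-4.1, -10.4) -> (4.1, -10.4)

(4.1, -10.4)


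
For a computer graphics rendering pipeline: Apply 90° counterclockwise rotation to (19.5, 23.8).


90° CCW: (x,y) -> (-y, x)
(19.5,23.8) -> (-23.8, 19.5)

(-23.8, 19.5)


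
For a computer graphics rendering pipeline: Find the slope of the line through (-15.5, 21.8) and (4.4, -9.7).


slope = (y2-y1)/(x2-x1) = ((-9.7)-21.8)/(4.4-(-15.5)) = (-31.5)/19.9 = -1.5829

-1.5829


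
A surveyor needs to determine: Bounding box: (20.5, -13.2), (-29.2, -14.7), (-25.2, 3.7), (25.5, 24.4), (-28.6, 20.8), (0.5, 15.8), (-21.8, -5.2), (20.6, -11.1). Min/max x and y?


x range: [-29.2, 25.5]
y range: [-14.7, 24.4]
Bounding box: (-29.2,-14.7) to (25.5,24.4)

(-29.2,-14.7) to (25.5,24.4)


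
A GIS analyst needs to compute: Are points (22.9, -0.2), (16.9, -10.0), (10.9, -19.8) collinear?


Cross product: (16.9-22.9)*((-19.8)-(-0.2)) - ((-10)-(-0.2))*(10.9-22.9)
= 0

Yes, collinear


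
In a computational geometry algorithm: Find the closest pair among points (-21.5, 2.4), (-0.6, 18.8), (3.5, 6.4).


d(P0,P1) = 26.5663, d(P0,P2) = 25.318, d(P1,P2) = 13.0602
Closest: P1 and P2

Closest pair: (-0.6, 18.8) and (3.5, 6.4), distance = 13.0602


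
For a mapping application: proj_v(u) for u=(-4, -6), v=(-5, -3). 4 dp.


u.v = 38, |v| = sqrt(34) = 5.831
Scalar projection = u.v / |v| = 38 / sqrt(34) = 6.5169

6.5169


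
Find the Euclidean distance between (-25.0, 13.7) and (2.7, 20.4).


dx=27.7, dy=6.7
d^2 = 27.7^2 + 6.7^2 = 812.18
d = sqrt(812.18) = 28.4988

28.4988


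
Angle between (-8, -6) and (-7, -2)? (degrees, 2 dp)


u.v = 68, |u| = sqrt(100) = 10, |v| = sqrt(53) = 7.2801
cos(theta) = u.v/(|u||v|) = 68/sqrt(5300) = 0.934052
theta = acos(0.934052) = 20.92 degrees

20.92 degrees


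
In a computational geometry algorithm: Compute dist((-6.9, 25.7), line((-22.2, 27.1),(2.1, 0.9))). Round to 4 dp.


|cross product| = 366.84
|line direction| = sqrt(1276.93) = 35.7342
Distance = 366.84/sqrt(1276.93) = 10.2658

10.2658


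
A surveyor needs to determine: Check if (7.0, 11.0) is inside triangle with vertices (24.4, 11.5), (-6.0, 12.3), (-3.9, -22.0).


Cross products: AB x AP = 29.12, BC x BP = 443.17, CA x CP = 568.75
All same sign? yes

Yes, inside


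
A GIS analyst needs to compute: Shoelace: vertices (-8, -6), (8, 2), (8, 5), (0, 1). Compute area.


Shoelace sum: ((-8)*2 - 8*(-6)) + (8*5 - 8*2) + (8*1 - 0*5) + (0*(-6) - (-8)*1)
= 72
Area = |72|/2 = 36

36


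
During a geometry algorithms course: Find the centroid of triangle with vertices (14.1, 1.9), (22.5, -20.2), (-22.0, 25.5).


Centroid = ((x_A+x_B+x_C)/3, (y_A+y_B+y_C)/3)
= ((14.1+22.5+(-22))/3, (1.9+(-20.2)+25.5)/3)
= (4.8667, 2.4)

(4.8667, 2.4)


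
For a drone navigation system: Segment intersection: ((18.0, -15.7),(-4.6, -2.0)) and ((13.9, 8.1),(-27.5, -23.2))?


Cross products: d1=1113.65, d2=-160.91, d3=-481.71, d4=792.85
d1*d2 < 0 and d3*d4 < 0? yes

Yes, they intersect


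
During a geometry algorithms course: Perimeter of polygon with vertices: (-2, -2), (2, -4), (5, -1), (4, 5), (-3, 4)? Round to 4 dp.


Sides: (-2, -2)->(2, -4): sqrt(20) = 4.472136, (2, -4)->(5, -1): sqrt(18) = 4.242641, (5, -1)->(4, 5): sqrt(37) = 6.082763, (4, 5)->(-3, 4): sqrt(50) = 7.071068, (-3, 4)->(-2, -2): sqrt(37) = 6.082763
Sum = 27.951371
Perimeter = 27.9514

27.9514


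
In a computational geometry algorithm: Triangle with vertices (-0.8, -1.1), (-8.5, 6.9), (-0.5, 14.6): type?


Side lengths squared: AB^2=123.29, BC^2=123.29, CA^2=246.58
Sorted: [123.29, 123.29, 246.58]
By sides: Isosceles, By angles: Right

Isosceles, Right


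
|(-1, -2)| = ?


|u| = sqrt((-1)^2 + (-2)^2) = sqrt(5) = 2.2361

2.2361


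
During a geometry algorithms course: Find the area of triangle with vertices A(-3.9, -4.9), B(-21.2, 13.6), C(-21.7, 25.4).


Area = |x_A(y_B-y_C) + x_B(y_C-y_A) + x_C(y_A-y_B)|/2
= |46.02 + (-642.36) + 401.45|/2
= 194.89/2 = 97.445

97.445


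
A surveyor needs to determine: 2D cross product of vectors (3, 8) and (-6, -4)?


u x v = u_x*v_y - u_y*v_x = 3*(-4) - 8*(-6)
= (-12) - (-48) = 36

36


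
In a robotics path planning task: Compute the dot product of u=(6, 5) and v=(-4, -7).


u . v = u_x*v_x + u_y*v_y = 6*(-4) + 5*(-7)
= (-24) + (-35) = -59

-59


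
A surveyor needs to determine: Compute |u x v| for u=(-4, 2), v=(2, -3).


|u x v| = |(-4)*(-3) - 2*2|
= |12 - 4| = 8

8


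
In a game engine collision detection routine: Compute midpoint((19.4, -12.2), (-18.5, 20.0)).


M = ((19.4+(-18.5))/2, ((-12.2)+20)/2)
= (0.45, 3.9)

(0.45, 3.9)


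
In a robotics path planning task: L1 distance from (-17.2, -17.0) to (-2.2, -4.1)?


|(-17.2)-(-2.2)| + |(-17)-(-4.1)| = 15 + 12.9 = 27.9

27.9


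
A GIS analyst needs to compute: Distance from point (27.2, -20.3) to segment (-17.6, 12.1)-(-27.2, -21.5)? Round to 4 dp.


Project P onto AB: t = 0.5393 (clamped to [0,1])
Closest point on segment: (-22.7774, -6.0208)
Distance: 51.9772

51.9772


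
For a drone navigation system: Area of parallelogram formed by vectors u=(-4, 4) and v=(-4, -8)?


|u x v| = |(-4)*(-8) - 4*(-4)|
= |32 - (-16)| = 48

48


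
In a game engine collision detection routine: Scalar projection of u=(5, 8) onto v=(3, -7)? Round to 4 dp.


u.v = -41, |v| = sqrt(58) = 7.6158
Scalar projection = u.v / |v| = -41 / sqrt(58) = -5.3836

-5.3836


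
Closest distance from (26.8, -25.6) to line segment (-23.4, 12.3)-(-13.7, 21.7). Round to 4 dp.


Project P onto AB: t = 0.7163 (clamped to [0,1])
Closest point on segment: (-16.4524, 19.0328)
Distance: 62.1518

62.1518


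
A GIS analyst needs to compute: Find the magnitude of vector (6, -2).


|u| = sqrt(6^2 + (-2)^2) = sqrt(40) = 6.3246

6.3246


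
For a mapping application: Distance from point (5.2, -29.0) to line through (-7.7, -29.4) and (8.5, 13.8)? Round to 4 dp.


|cross product| = 550.8
|line direction| = sqrt(2128.68) = 46.1376
Distance = 550.8/sqrt(2128.68) = 11.9382

11.9382


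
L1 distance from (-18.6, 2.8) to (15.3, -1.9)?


|(-18.6)-15.3| + |2.8-(-1.9)| = 33.9 + 4.7 = 38.6

38.6


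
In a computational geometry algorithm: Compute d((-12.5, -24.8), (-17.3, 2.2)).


dx=-4.8, dy=27
d^2 = (-4.8)^2 + 27^2 = 752.04
d = sqrt(752.04) = 27.4233

27.4233


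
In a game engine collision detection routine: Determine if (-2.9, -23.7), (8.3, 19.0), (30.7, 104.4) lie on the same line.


Cross product: (8.3-(-2.9))*(104.4-(-23.7)) - (19-(-23.7))*(30.7-(-2.9))
= 0

Yes, collinear


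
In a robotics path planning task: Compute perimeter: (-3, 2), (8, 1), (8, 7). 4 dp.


Sides: (-3, 2)->(8, 1): sqrt(122) = 11.045361, (8, 1)->(8, 7): sqrt(36) = 6, (8, 7)->(-3, 2): sqrt(146) = 12.083046
Sum = 29.128407
Perimeter = 29.1284

29.1284


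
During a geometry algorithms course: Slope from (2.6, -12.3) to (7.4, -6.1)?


slope = (y2-y1)/(x2-x1) = ((-6.1)-(-12.3))/(7.4-2.6) = 6.2/4.8 = 1.2917

1.2917


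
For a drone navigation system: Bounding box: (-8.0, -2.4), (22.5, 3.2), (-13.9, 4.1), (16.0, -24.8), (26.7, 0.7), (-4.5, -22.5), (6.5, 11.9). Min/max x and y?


x range: [-13.9, 26.7]
y range: [-24.8, 11.9]
Bounding box: (-13.9,-24.8) to (26.7,11.9)

(-13.9,-24.8) to (26.7,11.9)


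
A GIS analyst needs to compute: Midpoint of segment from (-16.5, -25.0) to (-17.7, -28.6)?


M = (((-16.5)+(-17.7))/2, ((-25)+(-28.6))/2)
= (-17.1, -26.8)

(-17.1, -26.8)


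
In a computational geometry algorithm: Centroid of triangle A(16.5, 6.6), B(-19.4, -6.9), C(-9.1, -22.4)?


Centroid = ((x_A+x_B+x_C)/3, (y_A+y_B+y_C)/3)
= ((16.5+(-19.4)+(-9.1))/3, (6.6+(-6.9)+(-22.4))/3)
= (-4, -7.5667)

(-4, -7.5667)


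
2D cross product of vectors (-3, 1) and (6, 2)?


u x v = u_x*v_y - u_y*v_x = (-3)*2 - 1*6
= (-6) - 6 = -12

-12


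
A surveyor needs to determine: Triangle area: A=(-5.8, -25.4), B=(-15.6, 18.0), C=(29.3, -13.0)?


Area = |x_A(y_B-y_C) + x_B(y_C-y_A) + x_C(y_A-y_B)|/2
= |(-179.8) + (-193.44) + (-1271.62)|/2
= 1644.86/2 = 822.43

822.43


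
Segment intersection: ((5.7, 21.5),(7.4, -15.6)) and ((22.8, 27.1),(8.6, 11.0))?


Cross products: d1=-195.79, d2=358.4, d3=643.93, d4=89.74
d1*d2 < 0 and d3*d4 < 0? no

No, they don't intersect


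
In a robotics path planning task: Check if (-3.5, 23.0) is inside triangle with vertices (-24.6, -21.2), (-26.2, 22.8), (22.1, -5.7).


Cross products: AB x AP = -999.12, BC x BP = 656.61, CA x CP = -1737.09
All same sign? no

No, outside


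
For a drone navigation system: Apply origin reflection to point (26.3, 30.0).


Reflection over origin: (x,y) -> (-x,-y)
(26.3, 30) -> (-26.3, -30)

(-26.3, -30)


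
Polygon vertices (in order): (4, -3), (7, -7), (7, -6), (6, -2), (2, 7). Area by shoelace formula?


Shoelace sum: (4*(-7) - 7*(-3)) + (7*(-6) - 7*(-7)) + (7*(-2) - 6*(-6)) + (6*7 - 2*(-2)) + (2*(-3) - 4*7)
= 34
Area = |34|/2 = 17

17


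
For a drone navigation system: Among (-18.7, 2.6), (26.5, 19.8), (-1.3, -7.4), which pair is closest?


d(P0,P1) = 48.362, d(P0,P2) = 20.0689, d(P1,P2) = 38.8932
Closest: P0 and P2

Closest pair: (-18.7, 2.6) and (-1.3, -7.4), distance = 20.0689


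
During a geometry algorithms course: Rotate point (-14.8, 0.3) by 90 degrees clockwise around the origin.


90° CW: (x,y) -> (y, -x)
(-14.8,0.3) -> (0.3, 14.8)

(0.3, 14.8)


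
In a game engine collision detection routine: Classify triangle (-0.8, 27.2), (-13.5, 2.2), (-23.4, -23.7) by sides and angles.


Side lengths squared: AB^2=786.29, BC^2=768.82, CA^2=3101.57
Sorted: [768.82, 786.29, 3101.57]
By sides: Scalene, By angles: Obtuse

Scalene, Obtuse


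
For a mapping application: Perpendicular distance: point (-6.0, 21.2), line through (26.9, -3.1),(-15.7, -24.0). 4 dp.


|cross product| = 1722.79
|line direction| = sqrt(2251.57) = 47.4507
Distance = 1722.79/sqrt(2251.57) = 36.3069

36.3069


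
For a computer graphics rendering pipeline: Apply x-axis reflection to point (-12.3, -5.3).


Reflection over x-axis: (x,y) -> (x,-y)
(-12.3, -5.3) -> (-12.3, 5.3)

(-12.3, 5.3)


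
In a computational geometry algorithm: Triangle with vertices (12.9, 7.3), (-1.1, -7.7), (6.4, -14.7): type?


Side lengths squared: AB^2=421, BC^2=105.25, CA^2=526.25
Sorted: [105.25, 421, 526.25]
By sides: Scalene, By angles: Right

Scalene, Right


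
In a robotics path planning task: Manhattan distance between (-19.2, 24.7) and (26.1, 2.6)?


|(-19.2)-26.1| + |24.7-2.6| = 45.3 + 22.1 = 67.4

67.4


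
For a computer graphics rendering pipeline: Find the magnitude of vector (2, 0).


|u| = sqrt(2^2 + 0^2) = sqrt(4) = 2

2


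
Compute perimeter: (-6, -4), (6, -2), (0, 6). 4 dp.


Sides: (-6, -4)->(6, -2): sqrt(148) = 12.165525, (6, -2)->(0, 6): sqrt(100) = 10, (0, 6)->(-6, -4): sqrt(136) = 11.661904
Sum = 33.827429
Perimeter = 33.8274

33.8274


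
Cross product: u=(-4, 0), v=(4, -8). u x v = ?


u x v = u_x*v_y - u_y*v_x = (-4)*(-8) - 0*4
= 32 - 0 = 32

32


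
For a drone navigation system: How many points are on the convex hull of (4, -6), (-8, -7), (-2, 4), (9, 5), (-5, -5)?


Convex hull vertices (CCW): (-8, -7), (4, -6), (9, 5), (-2, 4)
Count = 4

4


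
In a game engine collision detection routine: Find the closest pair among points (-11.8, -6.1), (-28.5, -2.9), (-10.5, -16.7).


d(P0,P1) = 17.0038, d(P0,P2) = 10.6794, d(P1,P2) = 22.6813
Closest: P0 and P2

Closest pair: (-11.8, -6.1) and (-10.5, -16.7), distance = 10.6794


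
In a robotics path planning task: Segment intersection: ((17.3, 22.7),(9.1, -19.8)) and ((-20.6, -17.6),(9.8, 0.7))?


Cross products: d1=531.55, d2=-610.39, d3=-1280.29, d4=-138.35
d1*d2 < 0 and d3*d4 < 0? no

No, they don't intersect


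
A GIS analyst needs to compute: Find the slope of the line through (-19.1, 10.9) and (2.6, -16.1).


slope = (y2-y1)/(x2-x1) = ((-16.1)-10.9)/(2.6-(-19.1)) = (-27)/21.7 = -1.2442

-1.2442


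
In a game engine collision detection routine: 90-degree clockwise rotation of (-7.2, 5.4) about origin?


90° CW: (x,y) -> (y, -x)
(-7.2,5.4) -> (5.4, 7.2)

(5.4, 7.2)


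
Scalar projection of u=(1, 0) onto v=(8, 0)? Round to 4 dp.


u.v = 8, |v| = sqrt(64) = 8
Scalar projection = u.v / |v| = 8 / sqrt(64) = 1

1


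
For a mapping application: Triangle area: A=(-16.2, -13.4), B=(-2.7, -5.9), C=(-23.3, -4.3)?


Area = |x_A(y_B-y_C) + x_B(y_C-y_A) + x_C(y_A-y_B)|/2
= |25.92 + (-24.57) + 174.75|/2
= 176.1/2 = 88.05

88.05


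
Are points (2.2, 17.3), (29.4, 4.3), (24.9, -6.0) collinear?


Cross product: (29.4-2.2)*((-6)-17.3) - (4.3-17.3)*(24.9-2.2)
= -338.66

No, not collinear


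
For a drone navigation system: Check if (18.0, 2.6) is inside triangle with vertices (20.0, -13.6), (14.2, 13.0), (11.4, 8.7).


Cross products: AB x AP = -40.76, BC x BP = 45.46, CA x CP = 94.72
All same sign? no

No, outside


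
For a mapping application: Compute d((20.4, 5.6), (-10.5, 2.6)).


dx=-30.9, dy=-3
d^2 = (-30.9)^2 + (-3)^2 = 963.81
d = sqrt(963.81) = 31.0453

31.0453


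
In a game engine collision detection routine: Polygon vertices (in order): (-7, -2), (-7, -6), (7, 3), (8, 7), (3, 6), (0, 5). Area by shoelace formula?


Shoelace sum: ((-7)*(-6) - (-7)*(-2)) + ((-7)*3 - 7*(-6)) + (7*7 - 8*3) + (8*6 - 3*7) + (3*5 - 0*6) + (0*(-2) - (-7)*5)
= 151
Area = |151|/2 = 75.5

75.5


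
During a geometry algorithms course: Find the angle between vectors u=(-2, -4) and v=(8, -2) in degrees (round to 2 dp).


u.v = -8, |u| = sqrt(20) = 4.4721, |v| = sqrt(68) = 8.2462
cos(theta) = u.v/(|u||v|) = -8/sqrt(1360) = -0.21693
theta = acos(-0.21693) = 102.53 degrees

102.53 degrees


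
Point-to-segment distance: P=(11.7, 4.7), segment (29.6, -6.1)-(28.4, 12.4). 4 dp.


Project P onto AB: t = 0.6438 (clamped to [0,1])
Closest point on segment: (28.8274, 5.811)
Distance: 17.1634

17.1634


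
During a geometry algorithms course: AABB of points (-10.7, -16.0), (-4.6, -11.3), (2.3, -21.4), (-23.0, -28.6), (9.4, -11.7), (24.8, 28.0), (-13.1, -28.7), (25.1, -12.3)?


x range: [-23, 25.1]
y range: [-28.7, 28]
Bounding box: (-23,-28.7) to (25.1,28)

(-23,-28.7) to (25.1,28)


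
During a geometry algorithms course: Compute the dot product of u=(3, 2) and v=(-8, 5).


u . v = u_x*v_x + u_y*v_y = 3*(-8) + 2*5
= (-24) + 10 = -14

-14


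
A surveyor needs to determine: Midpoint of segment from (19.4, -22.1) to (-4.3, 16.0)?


M = ((19.4+(-4.3))/2, ((-22.1)+16)/2)
= (7.55, -3.05)

(7.55, -3.05)


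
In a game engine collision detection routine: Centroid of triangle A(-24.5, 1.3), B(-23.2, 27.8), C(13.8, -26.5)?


Centroid = ((x_A+x_B+x_C)/3, (y_A+y_B+y_C)/3)
= (((-24.5)+(-23.2)+13.8)/3, (1.3+27.8+(-26.5))/3)
= (-11.3, 0.8667)

(-11.3, 0.8667)


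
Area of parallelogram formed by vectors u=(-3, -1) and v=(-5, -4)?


|u x v| = |(-3)*(-4) - (-1)*(-5)|
= |12 - 5| = 7

7


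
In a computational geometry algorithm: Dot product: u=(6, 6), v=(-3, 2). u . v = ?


u . v = u_x*v_x + u_y*v_y = 6*(-3) + 6*2
= (-18) + 12 = -6

-6


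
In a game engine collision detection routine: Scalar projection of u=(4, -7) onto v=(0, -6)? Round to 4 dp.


u.v = 42, |v| = sqrt(36) = 6
Scalar projection = u.v / |v| = 42 / sqrt(36) = 7

7


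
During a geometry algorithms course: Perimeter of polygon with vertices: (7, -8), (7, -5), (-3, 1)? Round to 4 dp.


Sides: (7, -8)->(7, -5): sqrt(9) = 3, (7, -5)->(-3, 1): sqrt(136) = 11.661904, (-3, 1)->(7, -8): sqrt(181) = 13.453624
Sum = 28.115528
Perimeter = 28.1155

28.1155


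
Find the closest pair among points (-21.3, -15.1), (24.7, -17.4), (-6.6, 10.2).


d(P0,P1) = 46.0575, d(P0,P2) = 29.2606, d(P1,P2) = 41.7307
Closest: P0 and P2

Closest pair: (-21.3, -15.1) and (-6.6, 10.2), distance = 29.2606


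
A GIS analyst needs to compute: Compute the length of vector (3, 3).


|u| = sqrt(3^2 + 3^2) = sqrt(18) = 4.2426

4.2426


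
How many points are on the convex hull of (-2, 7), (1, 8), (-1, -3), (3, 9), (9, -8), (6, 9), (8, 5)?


Convex hull vertices (CCW): (-2, 7), (-1, -3), (9, -8), (8, 5), (6, 9), (3, 9)
Count = 6

6


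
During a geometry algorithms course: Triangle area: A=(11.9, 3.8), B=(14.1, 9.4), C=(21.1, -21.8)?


Area = |x_A(y_B-y_C) + x_B(y_C-y_A) + x_C(y_A-y_B)|/2
= |371.28 + (-360.96) + (-118.16)|/2
= 107.84/2 = 53.92

53.92


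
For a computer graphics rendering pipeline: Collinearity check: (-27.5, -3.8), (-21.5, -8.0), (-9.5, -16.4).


Cross product: ((-21.5)-(-27.5))*((-16.4)-(-3.8)) - ((-8)-(-3.8))*((-9.5)-(-27.5))
= 0

Yes, collinear


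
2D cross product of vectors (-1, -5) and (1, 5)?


u x v = u_x*v_y - u_y*v_x = (-1)*5 - (-5)*1
= (-5) - (-5) = 0

0


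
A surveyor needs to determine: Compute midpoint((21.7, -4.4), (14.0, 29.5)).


M = ((21.7+14)/2, ((-4.4)+29.5)/2)
= (17.85, 12.55)

(17.85, 12.55)


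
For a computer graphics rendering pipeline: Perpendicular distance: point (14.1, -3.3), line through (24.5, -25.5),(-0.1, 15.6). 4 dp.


|cross product| = 118.68
|line direction| = sqrt(2294.37) = 47.8996
Distance = 118.68/sqrt(2294.37) = 2.4777

2.4777


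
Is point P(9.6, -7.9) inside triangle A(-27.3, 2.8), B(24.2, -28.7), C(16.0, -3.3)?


Cross products: AB x AP = 611.3, BC x BP = 200.28, CA x CP = 238.22
All same sign? yes

Yes, inside


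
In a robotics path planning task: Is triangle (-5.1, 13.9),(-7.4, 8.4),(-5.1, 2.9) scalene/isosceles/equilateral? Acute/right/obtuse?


Side lengths squared: AB^2=35.54, BC^2=35.54, CA^2=121
Sorted: [35.54, 35.54, 121]
By sides: Isosceles, By angles: Obtuse

Isosceles, Obtuse


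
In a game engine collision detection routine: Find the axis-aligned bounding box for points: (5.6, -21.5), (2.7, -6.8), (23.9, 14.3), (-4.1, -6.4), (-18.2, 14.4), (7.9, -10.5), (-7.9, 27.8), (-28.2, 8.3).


x range: [-28.2, 23.9]
y range: [-21.5, 27.8]
Bounding box: (-28.2,-21.5) to (23.9,27.8)

(-28.2,-21.5) to (23.9,27.8)


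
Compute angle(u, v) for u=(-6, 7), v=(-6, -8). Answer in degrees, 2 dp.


u.v = -20, |u| = sqrt(85) = 9.2195, |v| = sqrt(100) = 10
cos(theta) = u.v/(|u||v|) = -20/sqrt(8500) = -0.21693
theta = acos(-0.21693) = 102.53 degrees

102.53 degrees


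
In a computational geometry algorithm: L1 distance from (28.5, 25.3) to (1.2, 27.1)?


|28.5-1.2| + |25.3-27.1| = 27.3 + 1.8 = 29.1

29.1


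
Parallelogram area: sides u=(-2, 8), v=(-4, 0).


|u x v| = |(-2)*0 - 8*(-4)|
= |0 - (-32)| = 32

32


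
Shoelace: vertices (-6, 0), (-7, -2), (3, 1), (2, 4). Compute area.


Shoelace sum: ((-6)*(-2) - (-7)*0) + ((-7)*1 - 3*(-2)) + (3*4 - 2*1) + (2*0 - (-6)*4)
= 45
Area = |45|/2 = 22.5

22.5


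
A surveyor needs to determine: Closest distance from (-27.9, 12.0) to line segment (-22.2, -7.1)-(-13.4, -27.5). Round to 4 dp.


Project P onto AB: t = 0 (clamped to [0,1])
Closest point on segment: (-22.2, -7.1)
Distance: 19.9324

19.9324


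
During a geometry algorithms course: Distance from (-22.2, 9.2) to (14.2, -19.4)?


dx=36.4, dy=-28.6
d^2 = 36.4^2 + (-28.6)^2 = 2142.92
d = sqrt(2142.92) = 46.2917

46.2917


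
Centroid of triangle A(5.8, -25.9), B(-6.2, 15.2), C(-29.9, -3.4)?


Centroid = ((x_A+x_B+x_C)/3, (y_A+y_B+y_C)/3)
= ((5.8+(-6.2)+(-29.9))/3, ((-25.9)+15.2+(-3.4))/3)
= (-10.1, -4.7)

(-10.1, -4.7)


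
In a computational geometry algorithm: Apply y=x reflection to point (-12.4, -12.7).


Reflection over y=x: (x,y) -> (y,x)
(-12.4, -12.7) -> (-12.7, -12.4)

(-12.7, -12.4)


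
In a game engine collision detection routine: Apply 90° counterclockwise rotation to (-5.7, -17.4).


90° CCW: (x,y) -> (-y, x)
(-5.7,-17.4) -> (17.4, -5.7)

(17.4, -5.7)


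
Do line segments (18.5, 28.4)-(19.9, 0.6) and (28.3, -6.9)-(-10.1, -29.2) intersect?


Cross products: d1=-1574.06, d2=-475.32, d3=223.02, d4=-875.72
d1*d2 < 0 and d3*d4 < 0? no

No, they don't intersect


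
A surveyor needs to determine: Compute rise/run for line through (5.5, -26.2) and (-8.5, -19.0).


slope = (y2-y1)/(x2-x1) = ((-19)-(-26.2))/((-8.5)-5.5) = 7.2/(-14) = -0.5143

-0.5143


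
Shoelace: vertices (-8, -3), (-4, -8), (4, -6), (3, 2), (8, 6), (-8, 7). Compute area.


Shoelace sum: ((-8)*(-8) - (-4)*(-3)) + ((-4)*(-6) - 4*(-8)) + (4*2 - 3*(-6)) + (3*6 - 8*2) + (8*7 - (-8)*6) + ((-8)*(-3) - (-8)*7)
= 320
Area = |320|/2 = 160

160


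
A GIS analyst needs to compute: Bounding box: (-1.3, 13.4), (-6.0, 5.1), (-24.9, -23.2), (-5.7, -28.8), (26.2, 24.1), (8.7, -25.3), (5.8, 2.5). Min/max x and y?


x range: [-24.9, 26.2]
y range: [-28.8, 24.1]
Bounding box: (-24.9,-28.8) to (26.2,24.1)

(-24.9,-28.8) to (26.2,24.1)


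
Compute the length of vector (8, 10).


|u| = sqrt(8^2 + 10^2) = sqrt(164) = 12.8062

12.8062


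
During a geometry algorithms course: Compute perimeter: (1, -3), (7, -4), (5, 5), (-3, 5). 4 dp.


Sides: (1, -3)->(7, -4): sqrt(37) = 6.082763, (7, -4)->(5, 5): sqrt(85) = 9.219544, (5, 5)->(-3, 5): sqrt(64) = 8, (-3, 5)->(1, -3): sqrt(80) = 8.944272
Sum = 32.246579
Perimeter = 32.2466

32.2466


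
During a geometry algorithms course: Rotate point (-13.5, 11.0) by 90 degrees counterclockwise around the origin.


90° CCW: (x,y) -> (-y, x)
(-13.5,11) -> (-11, -13.5)

(-11, -13.5)


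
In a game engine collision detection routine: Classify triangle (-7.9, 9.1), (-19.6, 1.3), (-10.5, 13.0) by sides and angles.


Side lengths squared: AB^2=197.73, BC^2=219.7, CA^2=21.97
Sorted: [21.97, 197.73, 219.7]
By sides: Scalene, By angles: Right

Scalene, Right


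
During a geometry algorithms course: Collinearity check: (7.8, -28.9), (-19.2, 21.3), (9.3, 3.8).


Cross product: ((-19.2)-7.8)*(3.8-(-28.9)) - (21.3-(-28.9))*(9.3-7.8)
= -958.2

No, not collinear


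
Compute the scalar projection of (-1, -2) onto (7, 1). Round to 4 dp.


u.v = -9, |v| = sqrt(50) = 7.0711
Scalar projection = u.v / |v| = -9 / sqrt(50) = -1.2728

-1.2728


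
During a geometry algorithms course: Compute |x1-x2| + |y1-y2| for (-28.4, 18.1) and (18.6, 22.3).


|(-28.4)-18.6| + |18.1-22.3| = 47 + 4.2 = 51.2

51.2


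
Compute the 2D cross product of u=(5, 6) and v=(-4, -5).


u x v = u_x*v_y - u_y*v_x = 5*(-5) - 6*(-4)
= (-25) - (-24) = -1

-1


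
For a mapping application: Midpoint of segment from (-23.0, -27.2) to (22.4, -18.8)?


M = (((-23)+22.4)/2, ((-27.2)+(-18.8))/2)
= (-0.3, -23)

(-0.3, -23)


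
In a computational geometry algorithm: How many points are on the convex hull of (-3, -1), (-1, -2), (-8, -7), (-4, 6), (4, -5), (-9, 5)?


Convex hull vertices (CCW): (-9, 5), (-8, -7), (4, -5), (-4, 6)
Count = 4

4
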